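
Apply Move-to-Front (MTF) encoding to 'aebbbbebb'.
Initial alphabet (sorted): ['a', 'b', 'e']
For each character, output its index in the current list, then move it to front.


MTF encoding:
'a': index 0 in ['a', 'b', 'e'] -> ['a', 'b', 'e']
'e': index 2 in ['a', 'b', 'e'] -> ['e', 'a', 'b']
'b': index 2 in ['e', 'a', 'b'] -> ['b', 'e', 'a']
'b': index 0 in ['b', 'e', 'a'] -> ['b', 'e', 'a']
'b': index 0 in ['b', 'e', 'a'] -> ['b', 'e', 'a']
'b': index 0 in ['b', 'e', 'a'] -> ['b', 'e', 'a']
'e': index 1 in ['b', 'e', 'a'] -> ['e', 'b', 'a']
'b': index 1 in ['e', 'b', 'a'] -> ['b', 'e', 'a']
'b': index 0 in ['b', 'e', 'a'] -> ['b', 'e', 'a']


Output: [0, 2, 2, 0, 0, 0, 1, 1, 0]


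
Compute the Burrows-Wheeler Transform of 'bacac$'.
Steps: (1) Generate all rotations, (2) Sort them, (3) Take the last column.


Rotations (sorted):
  0: $bacac -> last char: c
  1: ac$bac -> last char: c
  2: acac$b -> last char: b
  3: bacac$ -> last char: $
  4: c$baca -> last char: a
  5: cac$ba -> last char: a


BWT = ccb$aa


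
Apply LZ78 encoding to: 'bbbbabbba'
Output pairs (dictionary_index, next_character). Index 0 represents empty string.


LZ78 encoding steps:
Dictionary: {0: ''}
Step 1: w='' (idx 0), next='b' -> output (0, 'b'), add 'b' as idx 1
Step 2: w='b' (idx 1), next='b' -> output (1, 'b'), add 'bb' as idx 2
Step 3: w='b' (idx 1), next='a' -> output (1, 'a'), add 'ba' as idx 3
Step 4: w='bb' (idx 2), next='b' -> output (2, 'b'), add 'bbb' as idx 4
Step 5: w='' (idx 0), next='a' -> output (0, 'a'), add 'a' as idx 5


Encoded: [(0, 'b'), (1, 'b'), (1, 'a'), (2, 'b'), (0, 'a')]


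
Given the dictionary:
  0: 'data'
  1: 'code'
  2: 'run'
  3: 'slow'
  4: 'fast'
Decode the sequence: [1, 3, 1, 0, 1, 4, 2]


Look up each index in the dictionary:
  1 -> 'code'
  3 -> 'slow'
  1 -> 'code'
  0 -> 'data'
  1 -> 'code'
  4 -> 'fast'
  2 -> 'run'

Decoded: "code slow code data code fast run"


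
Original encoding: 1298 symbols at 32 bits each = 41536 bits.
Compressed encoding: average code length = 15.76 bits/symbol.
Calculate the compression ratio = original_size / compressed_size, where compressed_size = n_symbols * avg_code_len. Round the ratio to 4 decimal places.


original_size = n_symbols * orig_bits = 1298 * 32 = 41536 bits
compressed_size = n_symbols * avg_code_len = 1298 * 15.76 = 20456.48 bits
ratio = original_size / compressed_size = 41536 / 20456.48 = 2.0305

Compression ratio = 2.0305


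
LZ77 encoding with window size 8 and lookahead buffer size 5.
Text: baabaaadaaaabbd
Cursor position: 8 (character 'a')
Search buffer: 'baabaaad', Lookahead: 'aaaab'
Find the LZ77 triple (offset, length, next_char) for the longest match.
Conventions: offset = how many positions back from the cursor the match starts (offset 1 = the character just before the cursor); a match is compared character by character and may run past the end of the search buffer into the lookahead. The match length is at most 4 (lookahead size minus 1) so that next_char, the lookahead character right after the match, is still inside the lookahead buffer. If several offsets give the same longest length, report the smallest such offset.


Try each offset into the search buffer:
  offset=1 (pos 7, char 'd'): match length 0
  offset=2 (pos 6, char 'a'): match length 1
  offset=3 (pos 5, char 'a'): match length 2
  offset=4 (pos 4, char 'a'): match length 3
  offset=5 (pos 3, char 'b'): match length 0
  offset=6 (pos 2, char 'a'): match length 1
  offset=7 (pos 1, char 'a'): match length 2
  offset=8 (pos 0, char 'b'): match length 0
Longest match has length 3 at offset 4.
next_char = character at position 8 + 3 = 11 -> 'a'

Best match: offset=4, length=3 (matching 'aaa' starting at position 4)
LZ77 triple: (4, 3, 'a')


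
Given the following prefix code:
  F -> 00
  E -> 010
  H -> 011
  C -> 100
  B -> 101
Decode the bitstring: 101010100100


Decoding step by step:
Bits 101 -> B
Bits 010 -> E
Bits 100 -> C
Bits 100 -> C


Decoded message: BECC


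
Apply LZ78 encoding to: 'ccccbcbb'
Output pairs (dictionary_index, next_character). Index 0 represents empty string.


LZ78 encoding steps:
Dictionary: {0: ''}
Step 1: w='' (idx 0), next='c' -> output (0, 'c'), add 'c' as idx 1
Step 2: w='c' (idx 1), next='c' -> output (1, 'c'), add 'cc' as idx 2
Step 3: w='c' (idx 1), next='b' -> output (1, 'b'), add 'cb' as idx 3
Step 4: w='cb' (idx 3), next='b' -> output (3, 'b'), add 'cbb' as idx 4


Encoded: [(0, 'c'), (1, 'c'), (1, 'b'), (3, 'b')]


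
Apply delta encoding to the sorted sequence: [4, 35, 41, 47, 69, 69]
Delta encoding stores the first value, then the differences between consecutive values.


First value: 4
Deltas:
  35 - 4 = 31
  41 - 35 = 6
  47 - 41 = 6
  69 - 47 = 22
  69 - 69 = 0


Delta encoded: [4, 31, 6, 6, 22, 0]


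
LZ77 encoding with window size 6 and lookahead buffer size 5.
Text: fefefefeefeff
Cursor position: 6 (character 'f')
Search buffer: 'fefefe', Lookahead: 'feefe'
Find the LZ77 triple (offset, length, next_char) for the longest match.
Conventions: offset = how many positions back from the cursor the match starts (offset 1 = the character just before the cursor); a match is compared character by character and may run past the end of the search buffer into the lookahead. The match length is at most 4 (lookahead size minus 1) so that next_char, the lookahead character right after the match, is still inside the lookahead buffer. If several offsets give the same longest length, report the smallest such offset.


Try each offset into the search buffer:
  offset=1 (pos 5, char 'e'): match length 0
  offset=2 (pos 4, char 'f'): match length 2
  offset=3 (pos 3, char 'e'): match length 0
  offset=4 (pos 2, char 'f'): match length 2
  offset=5 (pos 1, char 'e'): match length 0
  offset=6 (pos 0, char 'f'): match length 2
Longest match has length 2, found at offsets 2, 4, 6; take the smallest, offset 2.
next_char = character at position 6 + 2 = 8 -> 'e'

Best match: offset=2, length=2 (matching 'fe' starting at position 4)
LZ77 triple: (2, 2, 'e')


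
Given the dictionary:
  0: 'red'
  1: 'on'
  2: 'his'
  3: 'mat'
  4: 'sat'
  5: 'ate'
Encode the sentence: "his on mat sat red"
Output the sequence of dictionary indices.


Look up each word in the dictionary:
  'his' -> 2
  'on' -> 1
  'mat' -> 3
  'sat' -> 4
  'red' -> 0

Encoded: [2, 1, 3, 4, 0]


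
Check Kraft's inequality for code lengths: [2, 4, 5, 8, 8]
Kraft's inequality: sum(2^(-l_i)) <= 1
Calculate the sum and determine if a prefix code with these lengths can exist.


Sum = 2^(-2) + 2^(-4) + 2^(-5) + 2^(-8) + 2^(-8)
    = 0.25 + 0.0625 + 0.03125 + 0.00390625 + 0.00390625
    = 90/256 = 0.3515625
Since 0.3515625 <= 1, Kraft's inequality IS satisfied.
A prefix code with these lengths CAN exist.

Kraft sum = 0.3515625. Satisfied.


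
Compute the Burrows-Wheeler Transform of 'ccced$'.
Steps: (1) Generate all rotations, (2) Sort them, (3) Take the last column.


Rotations (sorted):
  0: $ccced -> last char: d
  1: ccced$ -> last char: $
  2: cced$c -> last char: c
  3: ced$cc -> last char: c
  4: d$ccce -> last char: e
  5: ed$ccc -> last char: c


BWT = d$ccec


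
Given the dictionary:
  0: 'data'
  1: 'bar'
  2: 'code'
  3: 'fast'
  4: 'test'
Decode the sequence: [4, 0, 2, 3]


Look up each index in the dictionary:
  4 -> 'test'
  0 -> 'data'
  2 -> 'code'
  3 -> 'fast'

Decoded: "test data code fast"


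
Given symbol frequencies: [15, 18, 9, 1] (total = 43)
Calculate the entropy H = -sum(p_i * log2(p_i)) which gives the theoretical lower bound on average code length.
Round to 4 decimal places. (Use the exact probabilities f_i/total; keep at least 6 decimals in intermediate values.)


Per-symbol terms -p_i * log2(p_i) with p_i = f_i/43:
  p = 15/43 = 0.348837: log2(p) = -1.519374, -p*log2(p) = 0.530014
  p = 18/43 = 0.418605: log2(p) = -1.256340, -p*log2(p) = 0.525910
  p = 9/43 = 0.209302: log2(p) = -2.256340, -p*log2(p) = 0.472257
  p = 1/43 = 0.023256: log2(p) = -5.426265, -p*log2(p) = 0.126192
H = 0.530014 + 0.525910 + 0.472257 + 0.126192 = 1.654373

H = 1.6544 bits/symbol


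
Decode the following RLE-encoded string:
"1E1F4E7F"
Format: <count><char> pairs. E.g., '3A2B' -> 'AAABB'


Expanding each <count><char> pair:
  1E -> 'E'
  1F -> 'F'
  4E -> 'EEEE'
  7F -> 'FFFFFFF'

Decoded = EFEEEEFFFFFFF


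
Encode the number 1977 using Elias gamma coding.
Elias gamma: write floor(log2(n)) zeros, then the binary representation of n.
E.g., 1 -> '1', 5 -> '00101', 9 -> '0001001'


num_bits = floor(log2(1977)) + 1 = 11
leading_zeros = num_bits - 1 = 10
binary(1977) = 11110111001

Elias gamma(1977) = '0000000000' + '11110111001' = 000000000011110111001 (21 bits)


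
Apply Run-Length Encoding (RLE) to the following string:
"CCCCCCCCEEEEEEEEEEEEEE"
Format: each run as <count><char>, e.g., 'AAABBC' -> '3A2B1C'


Scanning runs left to right:
  i=0: run of 'C' x 8 -> '8C'
  i=8: run of 'E' x 14 -> '14E'

RLE = 8C14E


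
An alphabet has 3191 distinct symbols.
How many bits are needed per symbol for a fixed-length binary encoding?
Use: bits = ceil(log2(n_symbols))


log2(3191) = 11.6398
Bracket: 2^11 = 2048 < 3191 <= 2^12 = 4096
So ceil(log2(3191)) = 12

bits = ceil(log2(3191)) = ceil(11.6398) = 12 bits


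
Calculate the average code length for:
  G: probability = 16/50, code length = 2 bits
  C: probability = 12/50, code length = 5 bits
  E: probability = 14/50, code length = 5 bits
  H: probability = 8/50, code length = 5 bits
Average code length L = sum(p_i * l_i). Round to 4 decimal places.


Weighted contributions p_i * l_i:
  G: (16/50) * 2 = 32/50
  C: (12/50) * 5 = 60/50
  E: (14/50) * 5 = 70/50
  H: (8/50) * 5 = 40/50
Sum = (32 + 60 + 70 + 40)/50 = 202/50

L = 202/50 = 4.0400 bits/symbol


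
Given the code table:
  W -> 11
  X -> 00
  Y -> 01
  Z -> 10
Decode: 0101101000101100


Decoding:
01 -> Y
01 -> Y
10 -> Z
10 -> Z
00 -> X
10 -> Z
11 -> W
00 -> X


Result: YYZZXZWX


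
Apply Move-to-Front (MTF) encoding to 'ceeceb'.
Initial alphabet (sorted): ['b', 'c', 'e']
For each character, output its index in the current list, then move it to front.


MTF encoding:
'c': index 1 in ['b', 'c', 'e'] -> ['c', 'b', 'e']
'e': index 2 in ['c', 'b', 'e'] -> ['e', 'c', 'b']
'e': index 0 in ['e', 'c', 'b'] -> ['e', 'c', 'b']
'c': index 1 in ['e', 'c', 'b'] -> ['c', 'e', 'b']
'e': index 1 in ['c', 'e', 'b'] -> ['e', 'c', 'b']
'b': index 2 in ['e', 'c', 'b'] -> ['b', 'e', 'c']


Output: [1, 2, 0, 1, 1, 2]


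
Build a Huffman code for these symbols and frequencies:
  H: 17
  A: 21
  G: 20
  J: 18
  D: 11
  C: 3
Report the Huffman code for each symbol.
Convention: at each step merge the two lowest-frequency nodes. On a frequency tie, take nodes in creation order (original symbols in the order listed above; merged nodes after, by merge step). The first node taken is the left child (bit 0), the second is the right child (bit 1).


Huffman tree construction:
Step 1: Merge C(3) + D(11) = 14
Step 2: Merge (C+D)(14) + H(17) = 31
Step 3: Merge J(18) + G(20) = 38
Step 4: Merge A(21) + ((C+D)+H)(31) = 52
Step 5: Merge (J+G)(38) + (A+((C+D)+H))(52) = 90
Read each symbol's code off the tree from the root (left child = 0, right child = 1).

Codes:
  H: 111 (length 3)
  A: 10 (length 2)
  G: 01 (length 2)
  J: 00 (length 2)
  D: 1101 (length 4)
  C: 1100 (length 4)
Average code length: 225/90 = 2.5000 bits/symbol


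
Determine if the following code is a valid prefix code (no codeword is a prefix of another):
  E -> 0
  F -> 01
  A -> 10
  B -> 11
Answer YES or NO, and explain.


Checking each pair (does one codeword prefix another?):
  E='0' vs F='01': prefix -- VIOLATION

NO -- this is NOT a valid prefix code. E (0) is a prefix of F (01).


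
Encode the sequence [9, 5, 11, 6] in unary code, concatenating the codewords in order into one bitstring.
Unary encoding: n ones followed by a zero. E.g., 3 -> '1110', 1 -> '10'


Encode each number as n ones followed by a terminating 0:
  9 -> 1111111110 (10 bits)
  5 -> 111110 (6 bits)
  11 -> 111111111110 (12 bits)
  6 -> 1111110 (7 bits)
Total length = 10 + 6 + 12 + 7 = 35 bits.

Unary([9, 5, 11, 6]) = 11111111101111101111111111101111110 (35 bits)


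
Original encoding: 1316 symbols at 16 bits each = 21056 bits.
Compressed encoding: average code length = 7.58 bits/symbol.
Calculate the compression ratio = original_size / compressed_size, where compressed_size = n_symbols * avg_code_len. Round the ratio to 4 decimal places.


original_size = n_symbols * orig_bits = 1316 * 16 = 21056 bits
compressed_size = n_symbols * avg_code_len = 1316 * 7.58 = 9975.28 bits
ratio = original_size / compressed_size = 21056 / 9975.28 = 2.1108

Compression ratio = 2.1108


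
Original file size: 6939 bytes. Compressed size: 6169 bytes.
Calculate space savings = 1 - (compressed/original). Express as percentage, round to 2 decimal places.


ratio = compressed/original = 6169/6939 = 0.889033
savings = 1 - ratio = 1 - 0.889033 = 0.110967
as a percentage: 0.110967 * 100 = 11.1%

Space savings = 1 - 6169/6939 = 11.1%


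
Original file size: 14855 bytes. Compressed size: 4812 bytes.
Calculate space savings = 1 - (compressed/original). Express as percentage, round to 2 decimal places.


ratio = compressed/original = 4812/14855 = 0.323931
savings = 1 - ratio = 1 - 0.323931 = 0.676069
as a percentage: 0.676069 * 100 = 67.61%

Space savings = 1 - 4812/14855 = 67.61%


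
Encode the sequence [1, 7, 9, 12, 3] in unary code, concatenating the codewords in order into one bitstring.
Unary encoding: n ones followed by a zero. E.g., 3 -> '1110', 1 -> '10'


Encode each number as n ones followed by a terminating 0:
  1 -> 10 (2 bits)
  7 -> 11111110 (8 bits)
  9 -> 1111111110 (10 bits)
  12 -> 1111111111110 (13 bits)
  3 -> 1110 (4 bits)
Total length = 2 + 8 + 10 + 13 + 4 = 37 bits.

Unary([1, 7, 9, 12, 3]) = 1011111110111111111011111111111101110 (37 bits)


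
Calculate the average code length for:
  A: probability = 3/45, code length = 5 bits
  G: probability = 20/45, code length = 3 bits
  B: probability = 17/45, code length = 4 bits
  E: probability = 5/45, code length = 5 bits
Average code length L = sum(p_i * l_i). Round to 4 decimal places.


Weighted contributions p_i * l_i:
  A: (3/45) * 5 = 15/45
  G: (20/45) * 3 = 60/45
  B: (17/45) * 4 = 68/45
  E: (5/45) * 5 = 25/45
Sum = (15 + 60 + 68 + 25)/45 = 168/45

L = 168/45 = 3.7333 bits/symbol


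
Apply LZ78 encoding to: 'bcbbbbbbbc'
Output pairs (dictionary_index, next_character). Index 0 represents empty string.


LZ78 encoding steps:
Dictionary: {0: ''}
Step 1: w='' (idx 0), next='b' -> output (0, 'b'), add 'b' as idx 1
Step 2: w='' (idx 0), next='c' -> output (0, 'c'), add 'c' as idx 2
Step 3: w='b' (idx 1), next='b' -> output (1, 'b'), add 'bb' as idx 3
Step 4: w='bb' (idx 3), next='b' -> output (3, 'b'), add 'bbb' as idx 4
Step 5: w='bb' (idx 3), next='c' -> output (3, 'c'), add 'bbc' as idx 5


Encoded: [(0, 'b'), (0, 'c'), (1, 'b'), (3, 'b'), (3, 'c')]


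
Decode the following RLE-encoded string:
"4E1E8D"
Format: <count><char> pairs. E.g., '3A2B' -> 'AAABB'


Expanding each <count><char> pair:
  4E -> 'EEEE'
  1E -> 'E'
  8D -> 'DDDDDDDD'

Decoded = EEEEEDDDDDDDD


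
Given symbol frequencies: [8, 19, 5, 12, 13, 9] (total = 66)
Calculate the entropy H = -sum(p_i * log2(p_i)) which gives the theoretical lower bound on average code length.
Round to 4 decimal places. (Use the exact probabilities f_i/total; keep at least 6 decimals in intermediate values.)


Per-symbol terms -p_i * log2(p_i) with p_i = f_i/66:
  p = 8/66 = 0.121212: log2(p) = -3.044394, -p*log2(p) = 0.369017
  p = 19/66 = 0.287879: log2(p) = -1.796467, -p*log2(p) = 0.517165
  p = 5/66 = 0.075758: log2(p) = -3.722466, -p*log2(p) = 0.282005
  p = 12/66 = 0.181818: log2(p) = -2.459432, -p*log2(p) = 0.447169
  p = 13/66 = 0.196970: log2(p) = -2.343954, -p*log2(p) = 0.461688
  p = 9/66 = 0.136364: log2(p) = -2.874469, -p*log2(p) = 0.391973
H = 0.369017 + 0.517165 + 0.282005 + 0.447169 + 0.461688 + 0.391973 = 2.469017

H = 2.469 bits/symbol


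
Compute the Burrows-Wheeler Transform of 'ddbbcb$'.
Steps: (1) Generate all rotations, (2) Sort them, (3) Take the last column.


Rotations (sorted):
  0: $ddbbcb -> last char: b
  1: b$ddbbc -> last char: c
  2: bbcb$dd -> last char: d
  3: bcb$ddb -> last char: b
  4: cb$ddbb -> last char: b
  5: dbbcb$d -> last char: d
  6: ddbbcb$ -> last char: $


BWT = bcdbbd$


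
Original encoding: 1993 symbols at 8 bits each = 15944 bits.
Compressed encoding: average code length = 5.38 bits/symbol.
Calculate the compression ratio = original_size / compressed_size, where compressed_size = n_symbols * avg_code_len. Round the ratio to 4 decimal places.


original_size = n_symbols * orig_bits = 1993 * 8 = 15944 bits
compressed_size = n_symbols * avg_code_len = 1993 * 5.38 = 10722.34 bits
ratio = original_size / compressed_size = 15944 / 10722.34 = 1.487

Compression ratio = 1.487


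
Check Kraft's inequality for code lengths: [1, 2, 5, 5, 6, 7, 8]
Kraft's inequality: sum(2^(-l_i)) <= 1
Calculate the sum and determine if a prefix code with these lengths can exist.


Sum = 2^(-1) + 2^(-2) + 2^(-5) + 2^(-5) + 2^(-6) + 2^(-7) + 2^(-8)
    = 0.5 + 0.25 + 0.03125 + 0.03125 + 0.015625 + 0.0078125 + 0.00390625
    = 215/256 = 0.83984375
Since 0.83984375 <= 1, Kraft's inequality IS satisfied.
A prefix code with these lengths CAN exist.

Kraft sum = 0.83984375. Satisfied.


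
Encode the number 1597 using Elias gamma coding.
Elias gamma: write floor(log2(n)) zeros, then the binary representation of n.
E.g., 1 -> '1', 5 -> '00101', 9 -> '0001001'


num_bits = floor(log2(1597)) + 1 = 11
leading_zeros = num_bits - 1 = 10
binary(1597) = 11000111101

Elias gamma(1597) = '0000000000' + '11000111101' = 000000000011000111101 (21 bits)


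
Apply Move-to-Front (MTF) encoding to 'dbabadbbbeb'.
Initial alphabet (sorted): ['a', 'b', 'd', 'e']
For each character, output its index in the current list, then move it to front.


MTF encoding:
'd': index 2 in ['a', 'b', 'd', 'e'] -> ['d', 'a', 'b', 'e']
'b': index 2 in ['d', 'a', 'b', 'e'] -> ['b', 'd', 'a', 'e']
'a': index 2 in ['b', 'd', 'a', 'e'] -> ['a', 'b', 'd', 'e']
'b': index 1 in ['a', 'b', 'd', 'e'] -> ['b', 'a', 'd', 'e']
'a': index 1 in ['b', 'a', 'd', 'e'] -> ['a', 'b', 'd', 'e']
'd': index 2 in ['a', 'b', 'd', 'e'] -> ['d', 'a', 'b', 'e']
'b': index 2 in ['d', 'a', 'b', 'e'] -> ['b', 'd', 'a', 'e']
'b': index 0 in ['b', 'd', 'a', 'e'] -> ['b', 'd', 'a', 'e']
'b': index 0 in ['b', 'd', 'a', 'e'] -> ['b', 'd', 'a', 'e']
'e': index 3 in ['b', 'd', 'a', 'e'] -> ['e', 'b', 'd', 'a']
'b': index 1 in ['e', 'b', 'd', 'a'] -> ['b', 'e', 'd', 'a']


Output: [2, 2, 2, 1, 1, 2, 2, 0, 0, 3, 1]


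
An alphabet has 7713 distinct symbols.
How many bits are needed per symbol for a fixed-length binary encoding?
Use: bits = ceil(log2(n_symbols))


log2(7713) = 12.9131
Bracket: 2^12 = 4096 < 7713 <= 2^13 = 8192
So ceil(log2(7713)) = 13

bits = ceil(log2(7713)) = ceil(12.9131) = 13 bits


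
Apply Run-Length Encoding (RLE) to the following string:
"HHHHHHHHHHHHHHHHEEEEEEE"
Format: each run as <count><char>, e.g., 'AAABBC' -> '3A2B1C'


Scanning runs left to right:
  i=0: run of 'H' x 16 -> '16H'
  i=16: run of 'E' x 7 -> '7E'

RLE = 16H7E


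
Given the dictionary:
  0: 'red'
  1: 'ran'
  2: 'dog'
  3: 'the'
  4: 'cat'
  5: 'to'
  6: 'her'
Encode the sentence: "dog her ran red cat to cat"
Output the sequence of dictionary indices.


Look up each word in the dictionary:
  'dog' -> 2
  'her' -> 6
  'ran' -> 1
  'red' -> 0
  'cat' -> 4
  'to' -> 5
  'cat' -> 4

Encoded: [2, 6, 1, 0, 4, 5, 4]


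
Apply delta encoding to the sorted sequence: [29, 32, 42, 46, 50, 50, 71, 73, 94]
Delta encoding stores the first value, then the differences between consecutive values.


First value: 29
Deltas:
  32 - 29 = 3
  42 - 32 = 10
  46 - 42 = 4
  50 - 46 = 4
  50 - 50 = 0
  71 - 50 = 21
  73 - 71 = 2
  94 - 73 = 21


Delta encoded: [29, 3, 10, 4, 4, 0, 21, 2, 21]


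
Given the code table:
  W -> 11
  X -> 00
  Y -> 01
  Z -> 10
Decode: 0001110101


Decoding:
00 -> X
01 -> Y
11 -> W
01 -> Y
01 -> Y


Result: XYWYY


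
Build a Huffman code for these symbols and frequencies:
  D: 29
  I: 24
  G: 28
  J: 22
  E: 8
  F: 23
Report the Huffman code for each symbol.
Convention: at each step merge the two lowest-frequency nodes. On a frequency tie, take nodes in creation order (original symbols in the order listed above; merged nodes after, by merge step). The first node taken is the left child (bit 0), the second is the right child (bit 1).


Huffman tree construction:
Step 1: Merge E(8) + J(22) = 30
Step 2: Merge F(23) + I(24) = 47
Step 3: Merge G(28) + D(29) = 57
Step 4: Merge (E+J)(30) + (F+I)(47) = 77
Step 5: Merge (G+D)(57) + ((E+J)+(F+I))(77) = 134
Read each symbol's code off the tree from the root (left child = 0, right child = 1).

Codes:
  D: 01 (length 2)
  I: 111 (length 3)
  G: 00 (length 2)
  J: 101 (length 3)
  E: 100 (length 3)
  F: 110 (length 3)
Average code length: 345/134 = 2.5746 bits/symbol


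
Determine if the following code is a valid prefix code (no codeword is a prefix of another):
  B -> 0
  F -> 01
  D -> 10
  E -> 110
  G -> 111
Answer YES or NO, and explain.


Checking each pair (does one codeword prefix another?):
  B='0' vs F='01': prefix -- VIOLATION

NO -- this is NOT a valid prefix code. B (0) is a prefix of F (01).


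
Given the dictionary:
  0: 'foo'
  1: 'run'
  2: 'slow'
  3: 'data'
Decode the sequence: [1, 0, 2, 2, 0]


Look up each index in the dictionary:
  1 -> 'run'
  0 -> 'foo'
  2 -> 'slow'
  2 -> 'slow'
  0 -> 'foo'

Decoded: "run foo slow slow foo"


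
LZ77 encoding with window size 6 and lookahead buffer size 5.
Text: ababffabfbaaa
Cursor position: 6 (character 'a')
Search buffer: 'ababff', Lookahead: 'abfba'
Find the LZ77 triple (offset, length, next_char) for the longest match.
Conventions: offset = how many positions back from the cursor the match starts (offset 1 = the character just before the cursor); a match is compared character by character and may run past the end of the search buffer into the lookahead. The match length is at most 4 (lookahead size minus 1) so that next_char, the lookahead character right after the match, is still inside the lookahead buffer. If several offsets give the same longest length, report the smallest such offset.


Try each offset into the search buffer:
  offset=1 (pos 5, char 'f'): match length 0
  offset=2 (pos 4, char 'f'): match length 0
  offset=3 (pos 3, char 'b'): match length 0
  offset=4 (pos 2, char 'a'): match length 3
  offset=5 (pos 1, char 'b'): match length 0
  offset=6 (pos 0, char 'a'): match length 2
Longest match has length 3 at offset 4.
next_char = character at position 6 + 3 = 9 -> 'b'

Best match: offset=4, length=3 (matching 'abf' starting at position 2)
LZ77 triple: (4, 3, 'b')


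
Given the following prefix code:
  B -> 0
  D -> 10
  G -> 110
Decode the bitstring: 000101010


Decoding step by step:
Bits 0 -> B
Bits 0 -> B
Bits 0 -> B
Bits 10 -> D
Bits 10 -> D
Bits 10 -> D


Decoded message: BBBDDD


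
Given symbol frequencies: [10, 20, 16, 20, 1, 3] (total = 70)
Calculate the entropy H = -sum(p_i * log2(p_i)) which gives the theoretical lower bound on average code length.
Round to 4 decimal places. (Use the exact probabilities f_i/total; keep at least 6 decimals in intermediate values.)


Per-symbol terms -p_i * log2(p_i) with p_i = f_i/70:
  p = 10/70 = 0.142857: log2(p) = -2.807355, -p*log2(p) = 0.401051
  p = 20/70 = 0.285714: log2(p) = -1.807355, -p*log2(p) = 0.516387
  p = 16/70 = 0.228571: log2(p) = -2.129283, -p*log2(p) = 0.486693
  p = 20/70 = 0.285714: log2(p) = -1.807355, -p*log2(p) = 0.516387
  p = 1/70 = 0.014286: log2(p) = -6.129283, -p*log2(p) = 0.087561
  p = 3/70 = 0.042857: log2(p) = -4.544321, -p*log2(p) = 0.194757
H = 0.401051 + 0.516387 + 0.486693 + 0.516387 + 0.087561 + 0.194757 = 2.202836

H = 2.2028 bits/symbol


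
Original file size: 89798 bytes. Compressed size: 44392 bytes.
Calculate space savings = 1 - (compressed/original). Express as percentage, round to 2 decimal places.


ratio = compressed/original = 44392/89798 = 0.494354
savings = 1 - ratio = 1 - 0.494354 = 0.505646
as a percentage: 0.505646 * 100 = 50.56%

Space savings = 1 - 44392/89798 = 50.56%


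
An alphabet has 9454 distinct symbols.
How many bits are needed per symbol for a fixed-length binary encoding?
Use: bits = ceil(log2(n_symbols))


log2(9454) = 13.2067
Bracket: 2^13 = 8192 < 9454 <= 2^14 = 16384
So ceil(log2(9454)) = 14

bits = ceil(log2(9454)) = ceil(13.2067) = 14 bits


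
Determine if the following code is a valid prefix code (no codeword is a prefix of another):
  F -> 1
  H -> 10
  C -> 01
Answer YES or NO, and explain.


Checking each pair (does one codeword prefix another?):
  F='1' vs H='10': prefix -- VIOLATION

NO -- this is NOT a valid prefix code. F (1) is a prefix of H (10).


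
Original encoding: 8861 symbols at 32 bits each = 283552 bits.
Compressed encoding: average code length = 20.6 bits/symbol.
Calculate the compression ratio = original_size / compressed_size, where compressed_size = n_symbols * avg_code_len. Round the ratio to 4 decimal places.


original_size = n_symbols * orig_bits = 8861 * 32 = 283552 bits
compressed_size = n_symbols * avg_code_len = 8861 * 20.6 = 182536.6 bits
ratio = original_size / compressed_size = 283552 / 182536.6 = 1.5534

Compression ratio = 1.5534


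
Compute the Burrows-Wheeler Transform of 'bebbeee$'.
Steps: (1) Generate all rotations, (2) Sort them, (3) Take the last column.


Rotations (sorted):
  0: $bebbeee -> last char: e
  1: bbeee$be -> last char: e
  2: bebbeee$ -> last char: $
  3: beee$beb -> last char: b
  4: e$bebbee -> last char: e
  5: ebbeee$b -> last char: b
  6: ee$bebbe -> last char: e
  7: eee$bebb -> last char: b


BWT = ee$bebeb


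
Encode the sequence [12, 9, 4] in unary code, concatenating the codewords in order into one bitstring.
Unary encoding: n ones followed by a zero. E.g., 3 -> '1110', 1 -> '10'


Encode each number as n ones followed by a terminating 0:
  12 -> 1111111111110 (13 bits)
  9 -> 1111111110 (10 bits)
  4 -> 11110 (5 bits)
Total length = 13 + 10 + 5 = 28 bits.

Unary([12, 9, 4]) = 1111111111110111111111011110 (28 bits)


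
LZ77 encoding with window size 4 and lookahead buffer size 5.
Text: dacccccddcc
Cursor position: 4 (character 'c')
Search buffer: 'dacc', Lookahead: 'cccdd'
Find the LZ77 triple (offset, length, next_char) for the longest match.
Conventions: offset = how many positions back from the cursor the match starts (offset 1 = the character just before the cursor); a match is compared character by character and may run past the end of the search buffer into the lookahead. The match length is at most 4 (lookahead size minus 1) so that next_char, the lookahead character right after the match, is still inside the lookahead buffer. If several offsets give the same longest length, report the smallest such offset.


Try each offset into the search buffer:
  offset=1 (pos 3, char 'c'): match length 3
  offset=2 (pos 2, char 'c'): match length 3
  offset=3 (pos 1, char 'a'): match length 0
  offset=4 (pos 0, char 'd'): match length 0
Longest match has length 3, found at offsets 1, 2; take the smallest, offset 1.
next_char = character at position 4 + 3 = 7 -> 'd'

Best match: offset=1, length=3 (matching 'ccc' starting at position 3)
LZ77 triple: (1, 3, 'd')


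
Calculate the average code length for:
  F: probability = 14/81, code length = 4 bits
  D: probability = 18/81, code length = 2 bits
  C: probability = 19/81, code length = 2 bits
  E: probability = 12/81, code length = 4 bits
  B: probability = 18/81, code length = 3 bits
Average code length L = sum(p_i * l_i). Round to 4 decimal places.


Weighted contributions p_i * l_i:
  F: (14/81) * 4 = 56/81
  D: (18/81) * 2 = 36/81
  C: (19/81) * 2 = 38/81
  E: (12/81) * 4 = 48/81
  B: (18/81) * 3 = 54/81
Sum = (56 + 36 + 38 + 48 + 54)/81 = 232/81

L = 232/81 = 2.8642 bits/symbol


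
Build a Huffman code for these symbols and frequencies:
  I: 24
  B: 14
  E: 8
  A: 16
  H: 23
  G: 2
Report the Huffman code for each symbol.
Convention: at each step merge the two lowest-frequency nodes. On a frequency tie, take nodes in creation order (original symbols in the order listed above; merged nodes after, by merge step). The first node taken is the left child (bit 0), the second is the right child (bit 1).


Huffman tree construction:
Step 1: Merge G(2) + E(8) = 10
Step 2: Merge (G+E)(10) + B(14) = 24
Step 3: Merge A(16) + H(23) = 39
Step 4: Merge I(24) + ((G+E)+B)(24) = 48
Step 5: Merge (A+H)(39) + (I+((G+E)+B))(48) = 87
Read each symbol's code off the tree from the root (left child = 0, right child = 1).

Codes:
  I: 10 (length 2)
  B: 111 (length 3)
  E: 1101 (length 4)
  A: 00 (length 2)
  H: 01 (length 2)
  G: 1100 (length 4)
Average code length: 208/87 = 2.3908 bits/symbol


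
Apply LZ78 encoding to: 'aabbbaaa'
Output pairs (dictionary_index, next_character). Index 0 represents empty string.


LZ78 encoding steps:
Dictionary: {0: ''}
Step 1: w='' (idx 0), next='a' -> output (0, 'a'), add 'a' as idx 1
Step 2: w='a' (idx 1), next='b' -> output (1, 'b'), add 'ab' as idx 2
Step 3: w='' (idx 0), next='b' -> output (0, 'b'), add 'b' as idx 3
Step 4: w='b' (idx 3), next='a' -> output (3, 'a'), add 'ba' as idx 4
Step 5: w='a' (idx 1), next='a' -> output (1, 'a'), add 'aa' as idx 5


Encoded: [(0, 'a'), (1, 'b'), (0, 'b'), (3, 'a'), (1, 'a')]


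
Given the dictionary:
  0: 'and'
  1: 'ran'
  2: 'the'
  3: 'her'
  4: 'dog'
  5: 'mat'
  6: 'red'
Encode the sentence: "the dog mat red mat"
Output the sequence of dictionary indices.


Look up each word in the dictionary:
  'the' -> 2
  'dog' -> 4
  'mat' -> 5
  'red' -> 6
  'mat' -> 5

Encoded: [2, 4, 5, 6, 5]


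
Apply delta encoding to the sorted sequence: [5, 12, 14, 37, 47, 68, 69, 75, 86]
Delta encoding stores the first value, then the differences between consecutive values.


First value: 5
Deltas:
  12 - 5 = 7
  14 - 12 = 2
  37 - 14 = 23
  47 - 37 = 10
  68 - 47 = 21
  69 - 68 = 1
  75 - 69 = 6
  86 - 75 = 11


Delta encoded: [5, 7, 2, 23, 10, 21, 1, 6, 11]


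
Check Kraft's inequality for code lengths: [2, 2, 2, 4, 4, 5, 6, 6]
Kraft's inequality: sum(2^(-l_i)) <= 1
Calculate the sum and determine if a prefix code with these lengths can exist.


Sum = 2^(-2) + 2^(-2) + 2^(-2) + 2^(-4) + 2^(-4) + 2^(-5) + 2^(-6) + 2^(-6)
    = 0.25 + 0.25 + 0.25 + 0.0625 + 0.0625 + 0.03125 + 0.015625 + 0.015625
    = 60/64 = 0.9375
Since 0.9375 <= 1, Kraft's inequality IS satisfied.
A prefix code with these lengths CAN exist.

Kraft sum = 0.9375. Satisfied.


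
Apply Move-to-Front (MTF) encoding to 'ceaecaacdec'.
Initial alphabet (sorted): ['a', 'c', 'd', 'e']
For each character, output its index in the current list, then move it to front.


MTF encoding:
'c': index 1 in ['a', 'c', 'd', 'e'] -> ['c', 'a', 'd', 'e']
'e': index 3 in ['c', 'a', 'd', 'e'] -> ['e', 'c', 'a', 'd']
'a': index 2 in ['e', 'c', 'a', 'd'] -> ['a', 'e', 'c', 'd']
'e': index 1 in ['a', 'e', 'c', 'd'] -> ['e', 'a', 'c', 'd']
'c': index 2 in ['e', 'a', 'c', 'd'] -> ['c', 'e', 'a', 'd']
'a': index 2 in ['c', 'e', 'a', 'd'] -> ['a', 'c', 'e', 'd']
'a': index 0 in ['a', 'c', 'e', 'd'] -> ['a', 'c', 'e', 'd']
'c': index 1 in ['a', 'c', 'e', 'd'] -> ['c', 'a', 'e', 'd']
'd': index 3 in ['c', 'a', 'e', 'd'] -> ['d', 'c', 'a', 'e']
'e': index 3 in ['d', 'c', 'a', 'e'] -> ['e', 'd', 'c', 'a']
'c': index 2 in ['e', 'd', 'c', 'a'] -> ['c', 'e', 'd', 'a']


Output: [1, 3, 2, 1, 2, 2, 0, 1, 3, 3, 2]


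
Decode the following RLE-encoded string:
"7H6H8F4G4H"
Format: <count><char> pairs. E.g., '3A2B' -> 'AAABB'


Expanding each <count><char> pair:
  7H -> 'HHHHHHH'
  6H -> 'HHHHHH'
  8F -> 'FFFFFFFF'
  4G -> 'GGGG'
  4H -> 'HHHH'

Decoded = HHHHHHHHHHHHHFFFFFFFFGGGGHHHH


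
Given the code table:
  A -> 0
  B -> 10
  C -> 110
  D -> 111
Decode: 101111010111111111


Decoding:
10 -> B
111 -> D
10 -> B
10 -> B
111 -> D
111 -> D
111 -> D


Result: BDBBDDD


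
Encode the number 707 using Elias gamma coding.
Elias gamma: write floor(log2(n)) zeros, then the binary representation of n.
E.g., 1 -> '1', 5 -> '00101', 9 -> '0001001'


num_bits = floor(log2(707)) + 1 = 10
leading_zeros = num_bits - 1 = 9
binary(707) = 1011000011

Elias gamma(707) = '000000000' + '1011000011' = 0000000001011000011 (19 bits)


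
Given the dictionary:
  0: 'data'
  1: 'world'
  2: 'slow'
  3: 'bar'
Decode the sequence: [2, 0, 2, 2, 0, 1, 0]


Look up each index in the dictionary:
  2 -> 'slow'
  0 -> 'data'
  2 -> 'slow'
  2 -> 'slow'
  0 -> 'data'
  1 -> 'world'
  0 -> 'data'

Decoded: "slow data slow slow data world data"


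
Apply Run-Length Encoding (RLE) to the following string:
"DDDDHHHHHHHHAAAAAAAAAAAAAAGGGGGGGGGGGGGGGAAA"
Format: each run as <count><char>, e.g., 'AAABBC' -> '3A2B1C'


Scanning runs left to right:
  i=0: run of 'D' x 4 -> '4D'
  i=4: run of 'H' x 8 -> '8H'
  i=12: run of 'A' x 14 -> '14A'
  i=26: run of 'G' x 15 -> '15G'
  i=41: run of 'A' x 3 -> '3A'

RLE = 4D8H14A15G3A


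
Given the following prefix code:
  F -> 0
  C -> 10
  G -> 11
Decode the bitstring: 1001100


Decoding step by step:
Bits 10 -> C
Bits 0 -> F
Bits 11 -> G
Bits 0 -> F
Bits 0 -> F


Decoded message: CFGFF


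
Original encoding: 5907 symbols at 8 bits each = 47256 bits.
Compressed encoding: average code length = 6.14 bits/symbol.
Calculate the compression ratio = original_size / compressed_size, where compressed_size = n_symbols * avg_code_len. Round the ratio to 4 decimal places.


original_size = n_symbols * orig_bits = 5907 * 8 = 47256 bits
compressed_size = n_symbols * avg_code_len = 5907 * 6.14 = 36268.98 bits
ratio = original_size / compressed_size = 47256 / 36268.98 = 1.3029

Compression ratio = 1.3029


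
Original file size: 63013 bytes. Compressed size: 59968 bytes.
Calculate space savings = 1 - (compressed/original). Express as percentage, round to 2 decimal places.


ratio = compressed/original = 59968/63013 = 0.951677
savings = 1 - ratio = 1 - 0.951677 = 0.048323
as a percentage: 0.048323 * 100 = 4.83%

Space savings = 1 - 59968/63013 = 4.83%


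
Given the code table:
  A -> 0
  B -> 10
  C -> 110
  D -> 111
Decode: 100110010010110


Decoding:
10 -> B
0 -> A
110 -> C
0 -> A
10 -> B
0 -> A
10 -> B
110 -> C


Result: BACABABC


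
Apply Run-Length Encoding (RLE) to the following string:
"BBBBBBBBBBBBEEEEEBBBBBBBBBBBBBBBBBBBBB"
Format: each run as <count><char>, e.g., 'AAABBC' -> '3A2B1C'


Scanning runs left to right:
  i=0: run of 'B' x 12 -> '12B'
  i=12: run of 'E' x 5 -> '5E'
  i=17: run of 'B' x 21 -> '21B'

RLE = 12B5E21B


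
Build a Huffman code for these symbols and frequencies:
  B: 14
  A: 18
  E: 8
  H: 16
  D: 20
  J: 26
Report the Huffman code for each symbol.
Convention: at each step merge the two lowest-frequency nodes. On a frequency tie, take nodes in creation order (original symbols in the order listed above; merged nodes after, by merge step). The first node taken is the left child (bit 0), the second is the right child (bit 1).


Huffman tree construction:
Step 1: Merge E(8) + B(14) = 22
Step 2: Merge H(16) + A(18) = 34
Step 3: Merge D(20) + (E+B)(22) = 42
Step 4: Merge J(26) + (H+A)(34) = 60
Step 5: Merge (D+(E+B))(42) + (J+(H+A))(60) = 102
Read each symbol's code off the tree from the root (left child = 0, right child = 1).

Codes:
  B: 011 (length 3)
  A: 111 (length 3)
  E: 010 (length 3)
  H: 110 (length 3)
  D: 00 (length 2)
  J: 10 (length 2)
Average code length: 260/102 = 2.5490 bits/symbol


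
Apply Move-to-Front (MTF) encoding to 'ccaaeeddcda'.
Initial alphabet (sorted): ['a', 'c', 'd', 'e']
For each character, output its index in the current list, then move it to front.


MTF encoding:
'c': index 1 in ['a', 'c', 'd', 'e'] -> ['c', 'a', 'd', 'e']
'c': index 0 in ['c', 'a', 'd', 'e'] -> ['c', 'a', 'd', 'e']
'a': index 1 in ['c', 'a', 'd', 'e'] -> ['a', 'c', 'd', 'e']
'a': index 0 in ['a', 'c', 'd', 'e'] -> ['a', 'c', 'd', 'e']
'e': index 3 in ['a', 'c', 'd', 'e'] -> ['e', 'a', 'c', 'd']
'e': index 0 in ['e', 'a', 'c', 'd'] -> ['e', 'a', 'c', 'd']
'd': index 3 in ['e', 'a', 'c', 'd'] -> ['d', 'e', 'a', 'c']
'd': index 0 in ['d', 'e', 'a', 'c'] -> ['d', 'e', 'a', 'c']
'c': index 3 in ['d', 'e', 'a', 'c'] -> ['c', 'd', 'e', 'a']
'd': index 1 in ['c', 'd', 'e', 'a'] -> ['d', 'c', 'e', 'a']
'a': index 3 in ['d', 'c', 'e', 'a'] -> ['a', 'd', 'c', 'e']


Output: [1, 0, 1, 0, 3, 0, 3, 0, 3, 1, 3]


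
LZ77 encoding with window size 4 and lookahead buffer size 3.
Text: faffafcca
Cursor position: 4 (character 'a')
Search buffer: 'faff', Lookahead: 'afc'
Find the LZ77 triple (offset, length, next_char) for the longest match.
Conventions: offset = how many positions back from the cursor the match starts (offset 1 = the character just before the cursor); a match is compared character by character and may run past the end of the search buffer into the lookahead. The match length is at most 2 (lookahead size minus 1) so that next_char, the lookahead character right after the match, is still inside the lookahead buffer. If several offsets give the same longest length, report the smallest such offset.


Try each offset into the search buffer:
  offset=1 (pos 3, char 'f'): match length 0
  offset=2 (pos 2, char 'f'): match length 0
  offset=3 (pos 1, char 'a'): match length 2
  offset=4 (pos 0, char 'f'): match length 0
Longest match has length 2 at offset 3.
next_char = character at position 4 + 2 = 6 -> 'c'

Best match: offset=3, length=2 (matching 'af' starting at position 1)
LZ77 triple: (3, 2, 'c')


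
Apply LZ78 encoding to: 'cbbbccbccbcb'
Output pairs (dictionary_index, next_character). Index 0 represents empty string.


LZ78 encoding steps:
Dictionary: {0: ''}
Step 1: w='' (idx 0), next='c' -> output (0, 'c'), add 'c' as idx 1
Step 2: w='' (idx 0), next='b' -> output (0, 'b'), add 'b' as idx 2
Step 3: w='b' (idx 2), next='b' -> output (2, 'b'), add 'bb' as idx 3
Step 4: w='c' (idx 1), next='c' -> output (1, 'c'), add 'cc' as idx 4
Step 5: w='b' (idx 2), next='c' -> output (2, 'c'), add 'bc' as idx 5
Step 6: w='c' (idx 1), next='b' -> output (1, 'b'), add 'cb' as idx 6
Step 7: w='cb' (idx 6), end of input -> output (6, '')


Encoded: [(0, 'c'), (0, 'b'), (2, 'b'), (1, 'c'), (2, 'c'), (1, 'b'), (6, '')]


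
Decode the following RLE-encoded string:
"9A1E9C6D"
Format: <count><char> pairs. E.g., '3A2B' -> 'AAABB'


Expanding each <count><char> pair:
  9A -> 'AAAAAAAAA'
  1E -> 'E'
  9C -> 'CCCCCCCCC'
  6D -> 'DDDDDD'

Decoded = AAAAAAAAAECCCCCCCCCDDDDDD


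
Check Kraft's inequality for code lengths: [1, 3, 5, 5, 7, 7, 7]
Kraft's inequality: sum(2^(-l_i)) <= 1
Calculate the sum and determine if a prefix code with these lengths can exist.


Sum = 2^(-1) + 2^(-3) + 2^(-5) + 2^(-5) + 2^(-7) + 2^(-7) + 2^(-7)
    = 0.5 + 0.125 + 0.03125 + 0.03125 + 0.0078125 + 0.0078125 + 0.0078125
    = 91/128 = 0.7109375
Since 0.7109375 <= 1, Kraft's inequality IS satisfied.
A prefix code with these lengths CAN exist.

Kraft sum = 0.7109375. Satisfied.


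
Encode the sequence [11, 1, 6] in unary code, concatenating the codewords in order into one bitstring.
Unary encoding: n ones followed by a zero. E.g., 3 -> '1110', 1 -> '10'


Encode each number as n ones followed by a terminating 0:
  11 -> 111111111110 (12 bits)
  1 -> 10 (2 bits)
  6 -> 1111110 (7 bits)
Total length = 12 + 2 + 7 = 21 bits.

Unary([11, 1, 6]) = 111111111110101111110 (21 bits)


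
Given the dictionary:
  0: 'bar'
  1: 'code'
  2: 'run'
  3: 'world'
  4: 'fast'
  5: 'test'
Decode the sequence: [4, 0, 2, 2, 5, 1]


Look up each index in the dictionary:
  4 -> 'fast'
  0 -> 'bar'
  2 -> 'run'
  2 -> 'run'
  5 -> 'test'
  1 -> 'code'

Decoded: "fast bar run run test code"


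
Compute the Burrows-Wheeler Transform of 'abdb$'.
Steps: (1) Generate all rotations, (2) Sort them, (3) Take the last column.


Rotations (sorted):
  0: $abdb -> last char: b
  1: abdb$ -> last char: $
  2: b$abd -> last char: d
  3: bdb$a -> last char: a
  4: db$ab -> last char: b


BWT = b$dab
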